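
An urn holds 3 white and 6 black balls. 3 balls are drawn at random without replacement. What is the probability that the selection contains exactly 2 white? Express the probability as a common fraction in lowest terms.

There are C(9,3) = 84 ways to choose 3 from 9.
Selections with exactly 2 white: choose 2 of the 3 white and 1 of the 6 black, C(3,2)·C(6,1) = 3·6 = 18.
Probability = 18/84 = 3/14.

3/14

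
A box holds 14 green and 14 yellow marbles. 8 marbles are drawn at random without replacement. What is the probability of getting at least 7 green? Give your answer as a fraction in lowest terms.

Total selections: C(28,8) = 3108105.
Favorable selections (at least 7 green): C(14,7)·C(14,1) + C(14,8)·C(14,0) = 48048 + 3003 = 51051.
Probability = 51051/3108105 = 17/1035.

17/1035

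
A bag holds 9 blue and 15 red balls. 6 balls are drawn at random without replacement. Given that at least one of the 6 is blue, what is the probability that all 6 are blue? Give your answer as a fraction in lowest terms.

4/6171

Work in counts. Selections with at least one blue: C(24,6) − C(15,6) = 134596 − 5005 = 129591.
Of those, selections where all 6 are blue: C(9,6) = 84.
Conditional probability = 84/129591 = 4/6171.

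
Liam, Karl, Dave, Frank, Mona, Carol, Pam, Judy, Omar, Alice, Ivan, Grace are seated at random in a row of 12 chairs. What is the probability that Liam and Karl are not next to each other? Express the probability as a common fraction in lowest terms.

There are 12! = 479001600 arrangements.
Arrangements with Liam and Karl adjacent: 2·11! = 79833600.
So not adjacent: 479001600 − 79833600 = 399168000, probability 399168000/479001600 = 5/6.

5/6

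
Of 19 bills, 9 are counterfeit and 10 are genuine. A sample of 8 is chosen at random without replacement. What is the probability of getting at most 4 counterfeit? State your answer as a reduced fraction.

6257/8398

Total selections: C(19,8) = 75582.
Favorable selections (at most 4 counterfeit): C(9,0)·C(10,8) + C(9,1)·C(10,7) + C(9,2)·C(10,6) + C(9,3)·C(10,5) + C(9,4)·C(10,4) = 45 + 1080 + 7560 + 21168 + 26460 = 56313.
Probability = 56313/75582 = 6257/8398.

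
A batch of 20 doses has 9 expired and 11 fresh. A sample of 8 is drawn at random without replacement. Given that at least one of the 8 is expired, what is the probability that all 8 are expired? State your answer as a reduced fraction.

Work in counts. Selections with at least one expired: C(20,8) − C(11,8) = 125970 − 165 = 125805.
Of those, selections where all 8 are expired: C(9,8) = 9.
Conditional probability = 9/125805 = 3/41935.

3/41935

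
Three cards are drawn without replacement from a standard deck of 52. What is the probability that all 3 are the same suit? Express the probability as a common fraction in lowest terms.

There are C(52,3) = 22100 possible 3-card hands.
Hands of one suit: 4 suits × C(13,3) = 4·286 = 1144.
Probability = 1144/22100 = 22/425.

22/425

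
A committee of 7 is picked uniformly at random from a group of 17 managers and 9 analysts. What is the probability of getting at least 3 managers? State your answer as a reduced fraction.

Total selections: C(26,7) = 657800.
Count the complement (fewer than 3 managers): C(17,0)·C(9,7) + C(17,1)·C(9,6) + C(17,2)·C(9,5) = 36 + 1428 + 17136 = 18600.
Probability = 1 − 18600/657800 = 639200/657800 = 3196/3289.

3196/3289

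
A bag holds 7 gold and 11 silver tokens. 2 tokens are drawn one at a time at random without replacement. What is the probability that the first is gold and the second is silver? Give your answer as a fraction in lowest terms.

Multiply the conditional probabilities at each draw: 7/18 · 11/17 = 77/306.

77/306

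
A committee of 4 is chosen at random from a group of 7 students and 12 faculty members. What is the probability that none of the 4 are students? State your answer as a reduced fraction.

There are C(19,4) = 3876 possible selections.
Selections with no students (all faculty members): C(12,4) = 495.
Probability = 495/3876 = 165/1292.

165/1292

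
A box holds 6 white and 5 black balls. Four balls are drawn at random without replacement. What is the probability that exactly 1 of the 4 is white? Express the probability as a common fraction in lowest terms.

2/11

Total number of selections: C(11,4) = 330.
Selections with exactly 1 white: choose 1 of the 6 white and 3 of the 5 black, C(6,1)·C(5,3) = 6·10 = 60.
Probability = 60/330 = 2/11.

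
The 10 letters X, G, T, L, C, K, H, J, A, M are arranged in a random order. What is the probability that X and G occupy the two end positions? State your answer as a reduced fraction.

There are 10! = 3628800 arrangements.
Place X and G at the ends in 2 ways, arrange the remaining 8 in 8! = 40320 ways: 2·40320 = 80640.
Probability = 80640/3628800 = 1/45.

1/45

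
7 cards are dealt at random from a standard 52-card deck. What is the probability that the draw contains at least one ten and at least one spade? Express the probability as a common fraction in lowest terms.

There are C(52,7) = 133784560 possible draws.
By inclusion-exclusion on the complements, draws missing all tens or all spades: C(48,7) + C(39,7) − C(36,7) = 73629072 + 15380937 − 8347680 = 80662329.
So draws with at least one of each: 133784560 − 80662329 = 53122231, probability 53122231/133784560.

53122231/133784560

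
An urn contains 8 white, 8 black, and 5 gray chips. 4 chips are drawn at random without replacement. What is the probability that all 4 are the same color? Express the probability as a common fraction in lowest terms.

There are C(21,4) = 5985 ways to draw 4 chips.
All same color: C(8,4) + C(8,4) + C(5,4) = 70 + 70 + 5 = 145.
Probability = 145/5985 = 29/1197.

29/1197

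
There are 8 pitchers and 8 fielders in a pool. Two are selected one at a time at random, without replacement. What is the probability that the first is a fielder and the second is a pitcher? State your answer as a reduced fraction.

4/15

Multiply the conditional probabilities at each draw: 8/16 · 8/15 = 64/240 = 4/15.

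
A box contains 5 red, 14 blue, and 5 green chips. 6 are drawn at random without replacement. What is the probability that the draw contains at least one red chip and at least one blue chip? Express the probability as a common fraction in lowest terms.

There are C(24,6) = 134596 possible draws.
By inclusion-exclusion on the complements, draws missing all red or all blue: C(19,6) + C(10,6) − C(5,6) = 27132 + 210 − 0 = 27342.
So draws with at least one of each: 134596 − 27342 = 107254, probability 107254/134596 = 7661/9614.

7661/9614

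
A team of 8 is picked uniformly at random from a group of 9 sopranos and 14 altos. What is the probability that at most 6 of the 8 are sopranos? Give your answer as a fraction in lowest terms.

8593/8602

There are C(23,8) = 490314 ways to choose the 8.
Count the complement (more than 6 sopranos): C(9,7)·C(14,1) + C(9,8)·C(14,0) = 504 + 9 = 513.
Probability = 1 − 513/490314 = 489801/490314 = 8593/8602.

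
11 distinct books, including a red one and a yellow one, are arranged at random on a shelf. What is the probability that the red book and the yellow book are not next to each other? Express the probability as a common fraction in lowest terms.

9/11

There are 11! = 39916800 arrangements.
Arrangements with the red book and the yellow book adjacent: 2·10! = 7257600.
So not adjacent: 39916800 − 7257600 = 32659200, probability 32659200/39916800 = 9/11.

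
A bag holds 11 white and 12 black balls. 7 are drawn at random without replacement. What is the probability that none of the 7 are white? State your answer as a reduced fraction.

There are C(23,7) = 245157 possible selections.
Selections with no white (all black): C(12,7) = 792.
Probability = 792/245157 = 24/7429.

24/7429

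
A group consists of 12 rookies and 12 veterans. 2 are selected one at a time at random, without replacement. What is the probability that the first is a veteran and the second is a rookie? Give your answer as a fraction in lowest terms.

6/23

Multiply the conditional probabilities at each draw: 12/24 · 12/23 = 144/552 = 6/23.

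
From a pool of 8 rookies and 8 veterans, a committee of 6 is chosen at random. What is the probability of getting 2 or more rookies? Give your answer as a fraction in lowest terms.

Total selections: C(16,6) = 8008.
Count the complement (fewer than 2 rookies): C(8,0)·C(8,6) + C(8,1)·C(8,5) = 28 + 448 = 476.
Probability = 1 − 476/8008 = 7532/8008 = 269/286.

269/286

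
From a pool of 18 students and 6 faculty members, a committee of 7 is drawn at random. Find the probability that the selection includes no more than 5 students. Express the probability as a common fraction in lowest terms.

Total selections: C(24,7) = 346104.
Count the complement (more than 5 students): C(18,6)·C(6,1) + C(18,7)·C(6,0) = 111384 + 31824 = 143208.
Probability = 1 − 143208/346104 = 202896/346104 = 2818/4807.

2818/4807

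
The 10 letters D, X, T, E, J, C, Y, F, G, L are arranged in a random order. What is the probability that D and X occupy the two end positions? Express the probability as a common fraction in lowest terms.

1/45

There are 10! = 3628800 arrangements.
Place D and X at the ends in 2 ways, arrange the remaining 8 in 8! = 40320 ways: 2·40320 = 80640.
Probability = 80640/3628800 = 1/45.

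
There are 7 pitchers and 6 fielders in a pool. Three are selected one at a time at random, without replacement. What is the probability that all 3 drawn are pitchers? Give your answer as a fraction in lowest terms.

35/286

Multiply the conditional probabilities at each draw: 7/13 · 6/12 · 5/11 = 210/1716 = 35/286.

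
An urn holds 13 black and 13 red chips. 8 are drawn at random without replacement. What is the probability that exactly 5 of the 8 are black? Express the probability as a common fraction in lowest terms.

2574/10925

There are C(26,8) = 1562275 ways to choose 8 from 26.
Selections with exactly 5 black: choose 5 of the 13 black and 3 of the 13 red, C(13,5)·C(13,3) = 1287·286 = 368082.
Probability = 368082/1562275 = 2574/10925.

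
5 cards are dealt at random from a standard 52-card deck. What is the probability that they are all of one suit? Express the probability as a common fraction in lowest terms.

33/16660

There are C(52,5) = 2598960 possible 5-card hands.
Hands of one suit: 4 suits × C(13,5) = 4·1287 = 5148.
Probability = 5148/2598960 = 33/16660.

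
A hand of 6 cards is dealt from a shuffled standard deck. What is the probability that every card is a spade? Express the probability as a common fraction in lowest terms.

There are C(52,6) = 20358520 possible 6-card hands.
Hands that are all spades: C(13,6) = 1716.
Probability = 1716/20358520 = 33/391510.

33/391510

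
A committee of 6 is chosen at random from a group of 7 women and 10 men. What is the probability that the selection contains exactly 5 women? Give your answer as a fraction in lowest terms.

Total number of selections: C(17,6) = 12376.
Selections with exactly 5 women: choose 5 of the 7 women and 1 of the 10 men, C(7,5)·C(10,1) = 21·10 = 210.
Probability = 210/12376 = 15/884.

15/884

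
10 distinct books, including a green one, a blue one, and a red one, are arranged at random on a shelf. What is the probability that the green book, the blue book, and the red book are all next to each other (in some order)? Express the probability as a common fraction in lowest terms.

1/15

There are 10! = 3628800 arrangements.
Treat the three as one block: 8! placements × 3! orders within the block = 40320·6 = 241920.
Probability = 241920/3628800 = 1/15.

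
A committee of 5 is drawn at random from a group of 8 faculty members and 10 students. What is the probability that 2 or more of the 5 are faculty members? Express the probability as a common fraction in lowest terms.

There are C(18,5) = 8568 ways to choose the 5.
Favorable selections (2 or more faculty members): C(8,2)·C(10,3) + C(8,3)·C(10,2) + C(8,4)·C(10,1) + C(8,5)·C(10,0) = 3360 + 2520 + 700 + 56 = 6636.
Probability = 6636/8568 = 79/102.

79/102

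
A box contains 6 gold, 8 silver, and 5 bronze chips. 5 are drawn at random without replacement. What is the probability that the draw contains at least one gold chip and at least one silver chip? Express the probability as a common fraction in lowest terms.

There are C(19,5) = 11628 possible draws.
By inclusion-exclusion on the complements, draws missing all gold or all silver: C(13,5) + C(11,5) − C(5,5) = 1287 + 462 − 1 = 1748.
So draws with at least one of each: 11628 − 1748 = 9880, probability 9880/11628 = 130/153.

130/153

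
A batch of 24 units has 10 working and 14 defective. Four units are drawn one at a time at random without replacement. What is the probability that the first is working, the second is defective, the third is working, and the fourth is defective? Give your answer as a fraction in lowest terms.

Multiply the conditional probabilities at each draw: 10/24 · 14/23 · 9/22 · 13/21 = 16380/255024 = 65/1012.

65/1012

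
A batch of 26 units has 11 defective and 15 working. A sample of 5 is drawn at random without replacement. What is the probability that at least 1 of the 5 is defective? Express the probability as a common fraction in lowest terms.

There are C(26,5) = 65780 ways to choose the 5.
The complement is all 5 are working: C(15,5) = 3003.
Probability = 1 − 3003/65780 = 62777/65780 = 439/460.

439/460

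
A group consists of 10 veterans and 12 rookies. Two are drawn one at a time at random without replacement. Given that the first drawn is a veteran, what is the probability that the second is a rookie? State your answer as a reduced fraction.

4/7

After removing one veteran, 21 remain: 9 veterans and 12 rookies.
So the probability the next is a rookie is 12/21 = 4/7.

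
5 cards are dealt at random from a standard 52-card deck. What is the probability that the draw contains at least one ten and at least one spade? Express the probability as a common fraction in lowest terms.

There are C(52,5) = 2598960 possible draws.
By inclusion-exclusion on the complements, draws missing all tens or all spades: C(48,5) + C(39,5) − C(36,5) = 1712304 + 575757 − 376992 = 1911069.
So draws with at least one of each: 2598960 − 1911069 = 687891, probability 687891/2598960 = 229297/866320.

229297/866320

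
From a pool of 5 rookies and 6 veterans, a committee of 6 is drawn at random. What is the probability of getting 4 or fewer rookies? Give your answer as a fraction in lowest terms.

76/77

Total selections: C(11,6) = 462.
The complement is exactly 5 rookies: C(5,5)·C(6,1) = 6.
Probability = 1 − 6/462 = 456/462 = 76/77.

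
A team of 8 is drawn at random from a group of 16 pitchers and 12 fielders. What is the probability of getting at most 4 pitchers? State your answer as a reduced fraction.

There are C(28,8) = 3108105 ways to choose the 8.
Count the complement (more than 4 pitchers): C(16,5)·C(12,3) + C(16,6)·C(12,2) + C(16,7)·C(12,1) + C(16,8)·C(12,0) = 960960 + 528528 + 137280 + 12870 = 1639638.
Probability = 1 − 1639638/3108105 = 1468467/3108105 = 163/345.

163/345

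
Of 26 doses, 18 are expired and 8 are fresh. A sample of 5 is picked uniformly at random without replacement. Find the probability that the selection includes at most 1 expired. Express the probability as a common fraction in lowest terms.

There are C(26,5) = 65780 ways to choose the 5.
Favorable selections (at most 1 expired): C(18,0)·C(8,5) + C(18,1)·C(8,4) = 56 + 1260 = 1316.
Probability = 1316/65780 = 329/16445.

329/16445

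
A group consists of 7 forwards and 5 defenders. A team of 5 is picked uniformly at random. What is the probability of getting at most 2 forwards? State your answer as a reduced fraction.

41/132

There are C(12,5) = 792 ways to choose the 5.
Favorable selections (at most 2 forwards): C(7,0)·C(5,5) + C(7,1)·C(5,4) + C(7,2)·C(5,3) = 1 + 35 + 210 = 246.
Probability = 246/792 = 41/132.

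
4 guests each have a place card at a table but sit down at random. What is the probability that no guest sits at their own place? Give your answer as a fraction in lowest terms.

There are 4! = 24 seatings.
By inclusion-exclusion, seatings with no fixed points: C(4,0)·4! − C(4,1)·3! + C(4,2)·2! − C(4,3)·1! + C(4,4)·0! = 9.
Probability = 9/24 = 3/8.

3/8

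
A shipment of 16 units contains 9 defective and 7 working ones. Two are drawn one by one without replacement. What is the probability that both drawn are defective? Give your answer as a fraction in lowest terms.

3/10

Multiply the conditional probabilities at each draw: 9/16 · 8/15 = 72/240 = 3/10.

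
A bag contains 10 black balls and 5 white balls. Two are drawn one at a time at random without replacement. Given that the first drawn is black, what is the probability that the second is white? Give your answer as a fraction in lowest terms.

After removing one black, 14 remain: 9 black and 5 white.
So the probability the next is white is 5/14.

5/14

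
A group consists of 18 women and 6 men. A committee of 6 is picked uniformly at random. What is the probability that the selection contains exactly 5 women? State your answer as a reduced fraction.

1836/4807

Total number of selections: C(24,6) = 134596.
Selections with exactly 5 women: choose 5 of the 18 women and 1 of the 6 men, C(18,5)·C(6,1) = 8568·6 = 51408.
Probability = 51408/134596 = 1836/4807.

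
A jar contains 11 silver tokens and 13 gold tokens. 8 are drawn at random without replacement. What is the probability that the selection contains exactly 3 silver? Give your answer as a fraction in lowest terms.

Total number of selections: C(24,8) = 735471.
Selections with exactly 3 silver: choose 3 of the 11 silver and 5 of the 13 gold, C(11,3)·C(13,5) = 165·1287 = 212355.
Probability = 212355/735471 = 2145/7429.

2145/7429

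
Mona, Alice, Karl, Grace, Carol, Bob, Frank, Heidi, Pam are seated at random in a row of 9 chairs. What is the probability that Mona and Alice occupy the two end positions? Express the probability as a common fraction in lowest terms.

1/36

There are 9! = 362880 arrangements.
Place Mona and Alice at the ends in 2 ways, arrange the remaining 7 in 7! = 5040 ways: 2·5040 = 10080.
Probability = 10080/362880 = 1/36.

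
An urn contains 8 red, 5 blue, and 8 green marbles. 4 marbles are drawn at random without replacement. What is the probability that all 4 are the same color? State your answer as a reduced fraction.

There are C(21,4) = 5985 ways to draw 4 marbles.
All same color: C(8,4) + C(5,4) + C(8,4) = 70 + 5 + 70 = 145.
Probability = 145/5985 = 29/1197.

29/1197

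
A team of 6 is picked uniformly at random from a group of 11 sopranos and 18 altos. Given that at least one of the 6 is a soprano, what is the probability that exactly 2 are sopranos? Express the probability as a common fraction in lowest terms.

Work in counts. Selections with at least one soprano: C(29,6) − C(18,6) = 475020 − 18564 = 456456.
Of those, selections where exactly 2 are sopranos: C(11,2)·C(18,4) = 55·3060 = 168300.
Conditional probability = 168300/456456 = 1275/3458.

1275/3458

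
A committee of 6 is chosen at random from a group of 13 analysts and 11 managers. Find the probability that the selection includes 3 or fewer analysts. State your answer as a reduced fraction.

3609/6118

There are C(24,6) = 134596 ways to choose the 6.
Favorable selections (3 or fewer analysts): C(13,0)·C(11,6) + C(13,1)·C(11,5) + C(13,2)·C(11,4) + C(13,3)·C(11,3) = 462 + 6006 + 25740 + 47190 = 79398.
Probability = 79398/134596 = 3609/6118.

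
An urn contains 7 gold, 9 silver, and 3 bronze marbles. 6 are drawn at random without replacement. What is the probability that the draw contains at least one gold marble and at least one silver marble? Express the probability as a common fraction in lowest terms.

619/646

There are C(19,6) = 27132 possible draws.
By inclusion-exclusion on the complements, draws missing all gold or all silver: C(12,6) + C(10,6) − C(3,6) = 924 + 210 − 0 = 1134.
So draws with at least one of each: 27132 − 1134 = 25998, probability 25998/27132 = 619/646.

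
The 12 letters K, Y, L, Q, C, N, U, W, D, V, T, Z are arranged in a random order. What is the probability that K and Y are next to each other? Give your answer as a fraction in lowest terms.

1/6

There are 12! = 479001600 arrangements.
Treat K and Y as a block: 11! arrangements of the blocks × 2 orders within the block = 2·39916800 = 79833600.
Probability = 79833600/479001600 = 1/6.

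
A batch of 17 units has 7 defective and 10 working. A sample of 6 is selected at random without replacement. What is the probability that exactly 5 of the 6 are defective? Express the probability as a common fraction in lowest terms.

15/884

Total number of selections: C(17,6) = 12376.
Selections with exactly 5 defective: choose 5 of the 7 defective and 1 of the 10 working, C(7,5)·C(10,1) = 21·10 = 210.
Probability = 210/12376 = 15/884.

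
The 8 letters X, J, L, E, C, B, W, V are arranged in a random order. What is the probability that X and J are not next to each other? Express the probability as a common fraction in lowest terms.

3/4

There are 8! = 40320 arrangements.
Arrangements with X and J adjacent: 2·7! = 10080.
So not adjacent: 40320 − 10080 = 30240, probability 30240/40320 = 3/4.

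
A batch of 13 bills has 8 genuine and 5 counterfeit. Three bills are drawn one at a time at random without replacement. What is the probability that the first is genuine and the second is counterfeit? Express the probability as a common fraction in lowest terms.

Multiply the conditional probabilities at each draw: 8/13 · 5/12 = 40/156 = 10/39.

10/39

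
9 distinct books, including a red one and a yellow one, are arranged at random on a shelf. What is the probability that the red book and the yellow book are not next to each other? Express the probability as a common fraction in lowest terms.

7/9

There are 9! = 362880 arrangements.
Arrangements with the red book and the yellow book adjacent: 2·8! = 80640.
So not adjacent: 362880 − 80640 = 282240, probability 282240/362880 = 7/9.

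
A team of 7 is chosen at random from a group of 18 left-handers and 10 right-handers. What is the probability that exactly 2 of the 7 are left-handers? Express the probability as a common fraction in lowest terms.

The sample space is all 7-subsets of the 28: C(28,7) = 1184040.
Selections with exactly 2 left-handers: choose 2 of the 18 left-handers and 5 of the 10 right-handers, C(18,2)·C(10,5) = 153·252 = 38556.
Probability = 38556/1184040 = 1071/32890.

1071/32890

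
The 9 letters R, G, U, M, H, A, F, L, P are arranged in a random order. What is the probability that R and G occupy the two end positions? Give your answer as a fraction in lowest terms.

1/36

There are 9! = 362880 arrangements.
Place R and G at the ends in 2 ways, arrange the remaining 7 in 7! = 5040 ways: 2·5040 = 10080.
Probability = 10080/362880 = 1/36.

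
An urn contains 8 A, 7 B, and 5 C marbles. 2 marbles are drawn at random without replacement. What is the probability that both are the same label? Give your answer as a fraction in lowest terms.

There are C(20,2) = 190 ways to draw 2 marbles.
All same label: C(8,2) + C(7,2) + C(5,2) = 28 + 21 + 10 = 59.
Probability = 59/190.

59/190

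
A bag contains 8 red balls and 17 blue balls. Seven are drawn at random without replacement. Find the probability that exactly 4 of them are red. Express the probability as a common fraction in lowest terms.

The sample space is all 7-subsets of the 25: C(25,7) = 480700.
Selections with exactly 4 red: choose 4 of the 8 red and 3 of the 17 blue, C(8,4)·C(17,3) = 70·680 = 47600.
Probability = 47600/480700 = 476/4807.

476/4807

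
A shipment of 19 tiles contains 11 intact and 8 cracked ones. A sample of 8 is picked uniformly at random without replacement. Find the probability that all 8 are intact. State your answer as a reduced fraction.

55/25194

There are C(19,8) = 75582 possible selections.
Selections with all intact: C(11,8) = 165.
Probability = 165/75582 = 55/25194.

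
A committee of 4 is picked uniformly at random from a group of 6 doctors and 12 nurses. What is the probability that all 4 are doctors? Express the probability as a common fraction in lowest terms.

There are C(18,4) = 3060 possible selections.
Selections with all doctors: C(6,4) = 15.
Probability = 15/3060 = 1/204.

1/204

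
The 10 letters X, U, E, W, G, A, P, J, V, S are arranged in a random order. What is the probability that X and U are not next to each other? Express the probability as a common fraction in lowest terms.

There are 10! = 3628800 arrangements.
Arrangements with X and U adjacent: 2·9! = 725760.
So not adjacent: 3628800 − 725760 = 2903040, probability 2903040/3628800 = 4/5.

4/5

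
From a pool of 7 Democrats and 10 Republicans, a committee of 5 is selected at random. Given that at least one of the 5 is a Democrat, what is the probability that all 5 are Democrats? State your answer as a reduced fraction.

Work in counts. Selections with at least one Democrat: C(17,5) − C(10,5) = 6188 − 252 = 5936.
Of those, selections where all 5 are Democrats: C(7,5) = 21.
Conditional probability = 21/5936 = 3/848.

3/848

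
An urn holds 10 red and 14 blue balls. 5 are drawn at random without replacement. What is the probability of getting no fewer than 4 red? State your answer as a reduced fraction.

There are C(24,5) = 42504 ways to choose the 5.
Favorable selections (no fewer than 4 red): C(10,4)·C(14,1) + C(10,5)·C(14,0) = 2940 + 252 = 3192.
Probability = 3192/42504 = 19/253.

19/253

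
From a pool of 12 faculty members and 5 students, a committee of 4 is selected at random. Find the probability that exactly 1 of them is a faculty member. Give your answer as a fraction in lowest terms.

6/119

There are C(17,4) = 2380 ways to choose 4 from 17.
Selections with exactly 1 faculty member: choose 1 of the 12 faculty members and 3 of the 5 students, C(12,1)·C(5,3) = 12·10 = 120.
Probability = 120/2380 = 6/119.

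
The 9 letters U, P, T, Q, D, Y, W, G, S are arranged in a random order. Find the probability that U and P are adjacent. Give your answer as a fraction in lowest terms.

There are 9! = 362880 arrangements.
Treat U and P as a block: 8! arrangements of the blocks × 2 orders within the block = 2·40320 = 80640.
Probability = 80640/362880 = 2/9.

2/9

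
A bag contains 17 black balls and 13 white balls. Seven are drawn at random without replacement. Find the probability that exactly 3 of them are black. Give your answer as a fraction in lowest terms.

There are C(30,7) = 2035800 ways to choose 7 from 30.
Selections with exactly 3 black: choose 3 of the 17 black and 4 of the 13 white, C(17,3)·C(13,4) = 680·715 = 486200.
Probability = 486200/2035800 = 187/783.

187/783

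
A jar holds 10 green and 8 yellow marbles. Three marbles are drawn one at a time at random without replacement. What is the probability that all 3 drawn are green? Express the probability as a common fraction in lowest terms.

Multiply the conditional probabilities at each draw: 10/18 · 9/17 · 8/16 = 720/4896 = 5/34.

5/34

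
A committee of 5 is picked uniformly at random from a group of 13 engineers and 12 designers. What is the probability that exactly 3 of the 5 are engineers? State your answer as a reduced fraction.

The sample space is all 5-subsets of the 25: C(25,5) = 53130.
Selections with exactly 3 engineers: choose 3 of the 13 engineers and 2 of the 12 designers, C(13,3)·C(12,2) = 286·66 = 18876.
Probability = 18876/53130 = 286/805.

286/805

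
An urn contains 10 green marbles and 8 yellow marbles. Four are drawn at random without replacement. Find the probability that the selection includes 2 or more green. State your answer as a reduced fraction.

27/34

There are C(18,4) = 3060 ways to choose the 4.
Count the complement (fewer than 2 green): C(10,0)·C(8,4) + C(10,1)·C(8,3) = 70 + 560 = 630.
Probability = 1 − 630/3060 = 2430/3060 = 27/34.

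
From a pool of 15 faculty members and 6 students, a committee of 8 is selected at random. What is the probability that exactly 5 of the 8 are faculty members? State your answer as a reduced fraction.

There are C(21,8) = 203490 ways to choose 8 from 21.
Selections with exactly 5 faculty members: choose 5 of the 15 faculty members and 3 of the 6 students, C(15,5)·C(6,3) = 3003·20 = 60060.
Probability = 60060/203490 = 286/969.

286/969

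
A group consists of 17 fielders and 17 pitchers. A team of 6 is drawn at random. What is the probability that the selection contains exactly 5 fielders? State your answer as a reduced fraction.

Total number of selections: C(34,6) = 1344904.
Selections with exactly 5 fielders: choose 5 of the 17 fielders and 1 of the 17 pitchers, C(17,5)·C(17,1) = 6188·17 = 105196.
Probability = 105196/1344904 = 1547/19778.

1547/19778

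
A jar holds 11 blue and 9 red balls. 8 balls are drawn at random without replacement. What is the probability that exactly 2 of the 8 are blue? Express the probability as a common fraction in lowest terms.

154/4199

There are C(20,8) = 125970 ways to choose 8 from 20.
Selections with exactly 2 blue: choose 2 of the 11 blue and 6 of the 9 red, C(11,2)·C(9,6) = 55·84 = 4620.
Probability = 4620/125970 = 154/4199.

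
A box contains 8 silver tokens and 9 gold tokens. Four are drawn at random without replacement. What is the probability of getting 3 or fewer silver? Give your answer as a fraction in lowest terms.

There are C(17,4) = 2380 ways to choose the 4.
The complement is exactly 4 silver: C(8,4)·C(9,0) = 70.
Probability = 1 − 70/2380 = 2310/2380 = 33/34.

33/34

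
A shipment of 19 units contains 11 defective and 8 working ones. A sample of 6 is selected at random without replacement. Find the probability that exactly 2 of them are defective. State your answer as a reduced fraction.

275/1938

The sample space is all 6-subsets of the 19: C(19,6) = 27132.
Selections with exactly 2 defective: choose 2 of the 11 defective and 4 of the 8 working, C(11,2)·C(8,4) = 55·70 = 3850.
Probability = 3850/27132 = 275/1938.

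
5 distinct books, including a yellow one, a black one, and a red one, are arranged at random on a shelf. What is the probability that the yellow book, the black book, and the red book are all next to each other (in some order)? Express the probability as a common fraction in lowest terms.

3/10

There are 5! = 120 arrangements.
Treat the three as one block: 3! placements × 3! orders within the block = 6·6 = 36.
Probability = 36/120 = 3/10.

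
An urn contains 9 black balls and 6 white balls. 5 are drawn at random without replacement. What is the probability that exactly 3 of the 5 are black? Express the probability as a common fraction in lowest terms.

60/143

The sample space is all 5-subsets of the 15: C(15,5) = 3003.
Selections with exactly 3 black: choose 3 of the 9 black and 2 of the 6 white, C(9,3)·C(6,2) = 84·15 = 1260.
Probability = 1260/3003 = 60/143.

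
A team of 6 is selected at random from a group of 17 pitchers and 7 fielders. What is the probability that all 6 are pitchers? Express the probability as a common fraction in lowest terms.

There are C(24,6) = 134596 possible selections.
Selections with all pitchers: C(17,6) = 12376.
Probability = 12376/134596 = 442/4807.

442/4807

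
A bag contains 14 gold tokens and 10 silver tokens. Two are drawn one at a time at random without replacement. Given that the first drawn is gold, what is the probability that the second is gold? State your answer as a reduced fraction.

13/23

After removing one gold, 23 remain: 13 gold and 10 silver.
So the probability the next is gold is 13/23.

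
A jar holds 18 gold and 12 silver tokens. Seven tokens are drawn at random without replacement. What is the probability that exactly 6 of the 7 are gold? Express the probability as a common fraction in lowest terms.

238/2175

Total number of selections: C(30,7) = 2035800.
Selections with exactly 6 gold: choose 6 of the 18 gold and 1 of the 12 silver, C(18,6)·C(12,1) = 18564·12 = 222768.
Probability = 222768/2035800 = 238/2175.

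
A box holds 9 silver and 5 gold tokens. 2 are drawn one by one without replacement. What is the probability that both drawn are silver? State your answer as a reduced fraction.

Multiply the conditional probabilities at each draw: 9/14 · 8/13 = 72/182 = 36/91.

36/91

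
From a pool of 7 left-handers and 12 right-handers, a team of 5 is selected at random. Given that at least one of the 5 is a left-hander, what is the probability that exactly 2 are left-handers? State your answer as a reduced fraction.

Work in counts. Selections with at least one left-hander: C(19,5) − C(12,5) = 11628 − 792 = 10836.
Of those, selections where exactly 2 are left-handers: C(7,2)·C(12,3) = 21·220 = 4620.
Conditional probability = 4620/10836 = 55/129.

55/129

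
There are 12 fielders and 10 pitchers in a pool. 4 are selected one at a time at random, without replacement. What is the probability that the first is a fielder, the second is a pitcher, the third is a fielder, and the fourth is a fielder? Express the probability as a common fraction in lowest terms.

10/133

Multiply the conditional probabilities at each draw: 12/22 · 10/21 · 11/20 · 10/19 = 13200/175560 = 10/133.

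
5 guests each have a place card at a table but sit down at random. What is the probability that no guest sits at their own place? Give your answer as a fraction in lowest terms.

11/30

There are 5! = 120 seatings.
By inclusion-exclusion, seatings with no fixed points: C(5,0)·5! − C(5,1)·4! + C(5,2)·3! − C(5,3)·2! + C(5,4)·1! − C(5,5)·0! = 44.
Probability = 44/120 = 11/30.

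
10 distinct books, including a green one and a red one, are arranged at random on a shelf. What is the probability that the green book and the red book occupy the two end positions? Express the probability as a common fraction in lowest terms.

There are 10! = 3628800 arrangements.
Place the green book and the red book at the ends in 2 ways, arrange the remaining 8 in 8! = 40320 ways: 2·40320 = 80640.
Probability = 80640/3628800 = 1/45.

1/45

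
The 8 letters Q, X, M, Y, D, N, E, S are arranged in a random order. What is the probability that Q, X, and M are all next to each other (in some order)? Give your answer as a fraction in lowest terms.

3/28

There are 8! = 40320 arrangements.
Treat the three as one block: 6! placements × 3! orders within the block = 720·6 = 4320.
Probability = 4320/40320 = 3/28.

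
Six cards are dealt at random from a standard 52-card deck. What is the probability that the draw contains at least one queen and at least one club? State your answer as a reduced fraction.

6772177/20358520

There are C(52,6) = 20358520 possible draws.
By inclusion-exclusion on the complements, draws missing all queens or all clubs: C(48,6) + C(39,6) − C(36,6) = 12271512 + 3262623 − 1947792 = 13586343.
So draws with at least one of each: 20358520 − 13586343 = 6772177, probability 6772177/20358520.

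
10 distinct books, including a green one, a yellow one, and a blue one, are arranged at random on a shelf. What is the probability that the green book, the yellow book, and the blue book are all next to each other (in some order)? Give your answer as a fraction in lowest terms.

1/15

There are 10! = 3628800 arrangements.
Treat the three as one block: 8! placements × 3! orders within the block = 40320·6 = 241920.
Probability = 241920/3628800 = 1/15.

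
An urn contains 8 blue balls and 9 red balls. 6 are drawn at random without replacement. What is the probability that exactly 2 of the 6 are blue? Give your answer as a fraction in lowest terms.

63/221

Total number of selections: C(17,6) = 12376.
Selections with exactly 2 blue: choose 2 of the 8 blue and 4 of the 9 red, C(8,2)·C(9,4) = 28·126 = 3528.
Probability = 3528/12376 = 63/221.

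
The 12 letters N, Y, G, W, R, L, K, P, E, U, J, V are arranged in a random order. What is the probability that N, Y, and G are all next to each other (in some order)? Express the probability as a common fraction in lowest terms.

There are 12! = 479001600 arrangements.
Treat the three as one block: 10! placements × 3! orders within the block = 3628800·6 = 21772800.
Probability = 21772800/479001600 = 1/22.

1/22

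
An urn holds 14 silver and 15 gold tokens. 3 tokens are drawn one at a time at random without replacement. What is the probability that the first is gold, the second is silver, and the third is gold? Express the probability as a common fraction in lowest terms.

35/261

Multiply the conditional probabilities at each draw: 15/29 · 14/28 · 14/27 = 2940/21924 = 35/261.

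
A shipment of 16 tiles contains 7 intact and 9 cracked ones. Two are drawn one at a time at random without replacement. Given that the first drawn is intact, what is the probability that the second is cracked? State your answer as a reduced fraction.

After removing one intact, 15 remain: 6 intact and 9 cracked.
So the probability the next is cracked is 9/15 = 3/5.

3/5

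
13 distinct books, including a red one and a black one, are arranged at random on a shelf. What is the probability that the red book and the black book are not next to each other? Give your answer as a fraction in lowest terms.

11/13

There are 13! = 6227020800 arrangements.
Arrangements with the red book and the black book adjacent: 2·12! = 958003200.
So not adjacent: 6227020800 − 958003200 = 5269017600, probability 5269017600/6227020800 = 11/13.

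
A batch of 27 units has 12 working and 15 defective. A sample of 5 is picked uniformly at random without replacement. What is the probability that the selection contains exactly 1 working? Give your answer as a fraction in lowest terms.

The sample space is all 5-subsets of the 27: C(27,5) = 80730.
Selections with exactly 1 working: choose 1 of the 12 working and 4 of the 15 defective, C(12,1)·C(15,4) = 12·1365 = 16380.
Probability = 16380/80730 = 14/69.

14/69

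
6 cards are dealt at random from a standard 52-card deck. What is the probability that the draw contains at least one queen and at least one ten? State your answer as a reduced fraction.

718637/5089630

There are C(52,6) = 20358520 possible draws.
By inclusion-exclusion on the complements, draws missing all queens or all tens: C(48,6) + C(48,6) − C(44,6) = 12271512 + 12271512 − 7059052 = 17483972.
So draws with at least one of each: 20358520 − 17483972 = 2874548, probability 2874548/20358520 = 718637/5089630.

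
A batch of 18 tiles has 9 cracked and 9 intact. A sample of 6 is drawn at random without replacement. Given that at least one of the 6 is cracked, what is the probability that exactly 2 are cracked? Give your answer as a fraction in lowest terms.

27/110

Work in counts. Selections with at least one cracked: C(18,6) − C(9,6) = 18564 − 84 = 18480.
Of those, selections where exactly 2 are cracked: C(9,2)·C(9,4) = 36·126 = 4536.
Conditional probability = 4536/18480 = 27/110.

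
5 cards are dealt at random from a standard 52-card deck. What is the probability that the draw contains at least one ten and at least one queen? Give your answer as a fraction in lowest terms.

There are C(52,5) = 2598960 possible draws.
By inclusion-exclusion on the complements, draws missing all tens or all queens: C(48,5) + C(48,5) − C(44,5) = 1712304 + 1712304 − 1086008 = 2338600.
So draws with at least one of each: 2598960 − 2338600 = 260360, probability 260360/2598960 = 6509/64974.

6509/64974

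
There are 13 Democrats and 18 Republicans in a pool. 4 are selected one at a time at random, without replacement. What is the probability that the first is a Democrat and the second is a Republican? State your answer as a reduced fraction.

Multiply the conditional probabilities at each draw: 13/31 · 18/30 = 234/930 = 39/155.

39/155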